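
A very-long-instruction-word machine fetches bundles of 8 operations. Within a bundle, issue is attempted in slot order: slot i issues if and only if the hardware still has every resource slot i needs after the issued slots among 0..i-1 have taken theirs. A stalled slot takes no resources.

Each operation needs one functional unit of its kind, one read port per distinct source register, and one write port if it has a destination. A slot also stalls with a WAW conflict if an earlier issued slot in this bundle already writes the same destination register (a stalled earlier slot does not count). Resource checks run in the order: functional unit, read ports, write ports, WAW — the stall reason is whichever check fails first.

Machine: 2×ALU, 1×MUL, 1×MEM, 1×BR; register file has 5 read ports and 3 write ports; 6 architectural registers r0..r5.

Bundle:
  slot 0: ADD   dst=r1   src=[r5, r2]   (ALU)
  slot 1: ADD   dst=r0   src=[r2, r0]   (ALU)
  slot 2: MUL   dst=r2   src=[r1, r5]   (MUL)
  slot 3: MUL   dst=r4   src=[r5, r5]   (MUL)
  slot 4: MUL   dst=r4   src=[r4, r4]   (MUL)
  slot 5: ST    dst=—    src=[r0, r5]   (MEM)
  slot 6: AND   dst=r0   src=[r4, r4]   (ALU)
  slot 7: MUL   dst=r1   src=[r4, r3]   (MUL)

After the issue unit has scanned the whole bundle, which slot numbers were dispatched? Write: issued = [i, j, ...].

  0. ALU→r1 ⇒ go  {1A/1Mu/1Ld/1B | 3r 2w}
  1. ALU→r0 ⇒ go  {0A/1Mu/1Ld/1B | 1r 1w}
  2. MUL→r2 ⇒ no(RD_PORT)  {0A/1Mu/1Ld/1B | 1r 1w}
  3. MUL→r4 ⇒ go  {0A/0Mu/1Ld/1B | 0r 0w}
  4. MUL→r4 ⇒ no(FU)  {0A/0Mu/1Ld/1B | 0r 0w}
  5. MEM ⇒ no(RD_PORT)  {0A/0Mu/1Ld/1B | 0r 0w}
  6. ALU→r0 ⇒ no(FU)  {0A/0Mu/1Ld/1B | 0r 0w}
  7. MUL→r1 ⇒ no(FU)  {0A/0Mu/1Ld/1B | 0r 0w}

issued = [0, 1, 3]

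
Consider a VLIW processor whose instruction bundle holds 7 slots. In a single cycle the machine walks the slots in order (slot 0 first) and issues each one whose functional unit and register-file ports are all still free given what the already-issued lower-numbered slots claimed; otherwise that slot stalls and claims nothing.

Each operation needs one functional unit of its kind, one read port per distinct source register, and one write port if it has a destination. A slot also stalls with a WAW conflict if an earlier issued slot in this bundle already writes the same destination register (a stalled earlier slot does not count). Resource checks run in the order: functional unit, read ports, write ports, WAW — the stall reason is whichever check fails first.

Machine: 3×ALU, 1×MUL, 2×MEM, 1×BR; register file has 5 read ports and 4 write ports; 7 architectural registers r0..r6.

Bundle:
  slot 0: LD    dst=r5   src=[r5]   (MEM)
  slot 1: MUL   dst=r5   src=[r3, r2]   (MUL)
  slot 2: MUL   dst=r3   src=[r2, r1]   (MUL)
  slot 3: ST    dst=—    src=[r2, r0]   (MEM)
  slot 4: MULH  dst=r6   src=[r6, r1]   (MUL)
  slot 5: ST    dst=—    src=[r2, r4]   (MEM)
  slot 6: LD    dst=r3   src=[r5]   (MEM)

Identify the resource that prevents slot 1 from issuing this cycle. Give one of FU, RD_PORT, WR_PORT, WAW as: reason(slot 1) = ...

#0 MEM src=r5 dispatched  <A:3 Mu:1 Ld:1 B:1 rd:4 wr:3>
#1 MUL src=r3,r2 held:WAW  <A:3 Mu:1 Ld:1 B:1 rd:4 wr:3>
#2 MUL src=r2,r1 dispatched  <A:3 Mu:0 Ld:1 B:1 rd:2 wr:2>
#3 MEM src=r2,r0 dispatched  <A:3 Mu:0 Ld:0 B:1 rd:0 wr:2>
#4 MUL src=r6,r1 held:FU  <A:3 Mu:0 Ld:0 B:1 rd:0 wr:2>
#5 MEM src=r2,r4 held:FU  <A:3 Mu:0 Ld:0 B:1 rd:0 wr:2>
#6 MEM src=r5 held:FU  <A:3 Mu:0 Ld:0 B:1 rd:0 wr:2>

reason(slot 1) = WAW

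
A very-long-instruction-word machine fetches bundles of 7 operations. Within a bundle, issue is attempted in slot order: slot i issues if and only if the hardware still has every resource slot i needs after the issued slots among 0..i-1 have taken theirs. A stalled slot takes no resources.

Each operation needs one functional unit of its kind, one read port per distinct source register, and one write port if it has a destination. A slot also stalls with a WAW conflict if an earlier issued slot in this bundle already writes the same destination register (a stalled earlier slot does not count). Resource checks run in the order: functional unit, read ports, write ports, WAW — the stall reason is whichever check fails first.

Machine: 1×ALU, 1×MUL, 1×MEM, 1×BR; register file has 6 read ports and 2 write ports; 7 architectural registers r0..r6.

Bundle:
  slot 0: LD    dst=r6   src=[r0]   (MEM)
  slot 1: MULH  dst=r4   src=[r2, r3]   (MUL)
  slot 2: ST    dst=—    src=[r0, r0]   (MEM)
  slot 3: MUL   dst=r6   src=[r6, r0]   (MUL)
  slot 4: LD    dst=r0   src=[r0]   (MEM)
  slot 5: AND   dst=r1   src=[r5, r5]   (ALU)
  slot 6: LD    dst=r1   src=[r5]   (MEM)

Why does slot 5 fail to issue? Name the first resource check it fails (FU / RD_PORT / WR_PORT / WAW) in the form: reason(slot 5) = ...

reason(slot 5) = WR_PORT

  0. MEM→r6 ⇒ go  {1A/1Mu/0Ld/1B | 5r 1w}
  1. MUL→r4 ⇒ go  {1A/0Mu/0Ld/1B | 3r 0w}
  2. MEM ⇒ no(FU)  {1A/0Mu/0Ld/1B | 3r 0w}
  3. MUL→r6 ⇒ no(FU)  {1A/0Mu/0Ld/1B | 3r 0w}
  4. MEM→r0 ⇒ no(FU)  {1A/0Mu/0Ld/1B | 3r 0w}
  5. ALU→r1 ⇒ no(WR_PORT)  {1A/0Mu/0Ld/1B | 3r 0w}
  6. MEM→r1 ⇒ no(FU)  {1A/0Mu/0Ld/1B | 3r 0w}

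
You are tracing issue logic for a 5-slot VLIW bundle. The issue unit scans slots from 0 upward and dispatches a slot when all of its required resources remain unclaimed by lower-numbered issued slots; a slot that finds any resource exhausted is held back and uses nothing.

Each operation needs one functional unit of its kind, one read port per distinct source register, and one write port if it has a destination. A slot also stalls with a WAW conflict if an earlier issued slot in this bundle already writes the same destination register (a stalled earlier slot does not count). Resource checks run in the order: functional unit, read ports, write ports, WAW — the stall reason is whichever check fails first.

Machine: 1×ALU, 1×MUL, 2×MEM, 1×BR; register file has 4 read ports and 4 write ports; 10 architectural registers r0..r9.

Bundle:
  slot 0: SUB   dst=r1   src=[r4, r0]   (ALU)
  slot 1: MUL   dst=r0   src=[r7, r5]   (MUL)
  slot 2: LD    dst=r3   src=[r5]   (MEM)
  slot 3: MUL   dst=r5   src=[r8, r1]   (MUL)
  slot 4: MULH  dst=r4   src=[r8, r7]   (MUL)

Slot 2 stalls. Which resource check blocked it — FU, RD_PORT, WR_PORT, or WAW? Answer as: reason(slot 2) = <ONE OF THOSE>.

slot 0 (ALU): ISSUE — free A0,Mu1,Ld2,B1 rp2 wp3
slot 1 (MUL): ISSUE — free A0,Mu0,Ld2,B1 rp0 wp2
slot 2 (MEM): stall RD_PORT — free A0,Mu0,Ld2,B1 rp0 wp2
slot 3 (MUL): stall FU — free A0,Mu0,Ld2,B1 rp0 wp2
slot 4 (MUL): stall FU — free A0,Mu0,Ld2,B1 rp0 wp2

reason(slot 2) = RD_PORT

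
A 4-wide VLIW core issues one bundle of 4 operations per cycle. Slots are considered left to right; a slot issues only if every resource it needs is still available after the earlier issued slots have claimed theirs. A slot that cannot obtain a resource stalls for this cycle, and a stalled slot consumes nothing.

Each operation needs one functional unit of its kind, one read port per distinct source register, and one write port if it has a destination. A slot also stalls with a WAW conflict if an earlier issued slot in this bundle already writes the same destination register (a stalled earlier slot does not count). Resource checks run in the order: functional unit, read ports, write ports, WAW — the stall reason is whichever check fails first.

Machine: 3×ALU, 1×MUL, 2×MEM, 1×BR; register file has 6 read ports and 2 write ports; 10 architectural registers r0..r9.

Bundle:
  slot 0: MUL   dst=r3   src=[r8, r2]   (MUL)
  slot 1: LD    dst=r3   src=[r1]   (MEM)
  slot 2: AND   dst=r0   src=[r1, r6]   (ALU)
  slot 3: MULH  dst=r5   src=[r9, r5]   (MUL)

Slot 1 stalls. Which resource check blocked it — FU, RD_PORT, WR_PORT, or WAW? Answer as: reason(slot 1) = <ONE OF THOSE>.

slot 0 (MUL): ISSUE — free A3,Mu0,Ld2,B1 rp4 wp1
slot 1 (MEM): stall WAW — free A3,Mu0,Ld2,B1 rp4 wp1
slot 2 (ALU): ISSUE — free A2,Mu0,Ld2,B1 rp2 wp0
slot 3 (MUL): stall FU — free A2,Mu0,Ld2,B1 rp2 wp0

reason(slot 1) = WAW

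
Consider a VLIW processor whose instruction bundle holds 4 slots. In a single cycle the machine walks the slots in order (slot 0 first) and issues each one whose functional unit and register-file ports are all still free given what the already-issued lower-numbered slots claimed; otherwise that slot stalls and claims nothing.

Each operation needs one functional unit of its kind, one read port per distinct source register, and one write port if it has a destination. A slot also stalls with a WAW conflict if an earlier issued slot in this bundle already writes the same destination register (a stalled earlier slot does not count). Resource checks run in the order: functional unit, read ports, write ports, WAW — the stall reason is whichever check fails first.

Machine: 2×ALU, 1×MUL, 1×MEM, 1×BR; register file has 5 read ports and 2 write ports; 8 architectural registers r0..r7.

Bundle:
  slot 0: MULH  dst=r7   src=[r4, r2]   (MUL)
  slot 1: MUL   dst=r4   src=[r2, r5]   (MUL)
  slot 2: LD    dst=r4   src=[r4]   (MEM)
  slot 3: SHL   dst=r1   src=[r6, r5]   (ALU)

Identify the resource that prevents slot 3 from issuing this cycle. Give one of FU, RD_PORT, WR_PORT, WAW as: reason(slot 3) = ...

slot 0 (MUL): ISSUE — free A2,Mu0,Ld1,B1 rp3 wp1
slot 1 (MUL): stall FU — free A2,Mu0,Ld1,B1 rp3 wp1
slot 2 (MEM): ISSUE — free A2,Mu0,Ld0,B1 rp2 wp0
slot 3 (ALU): stall WR_PORT — free A2,Mu0,Ld0,B1 rp2 wp0

reason(slot 3) = WR_PORT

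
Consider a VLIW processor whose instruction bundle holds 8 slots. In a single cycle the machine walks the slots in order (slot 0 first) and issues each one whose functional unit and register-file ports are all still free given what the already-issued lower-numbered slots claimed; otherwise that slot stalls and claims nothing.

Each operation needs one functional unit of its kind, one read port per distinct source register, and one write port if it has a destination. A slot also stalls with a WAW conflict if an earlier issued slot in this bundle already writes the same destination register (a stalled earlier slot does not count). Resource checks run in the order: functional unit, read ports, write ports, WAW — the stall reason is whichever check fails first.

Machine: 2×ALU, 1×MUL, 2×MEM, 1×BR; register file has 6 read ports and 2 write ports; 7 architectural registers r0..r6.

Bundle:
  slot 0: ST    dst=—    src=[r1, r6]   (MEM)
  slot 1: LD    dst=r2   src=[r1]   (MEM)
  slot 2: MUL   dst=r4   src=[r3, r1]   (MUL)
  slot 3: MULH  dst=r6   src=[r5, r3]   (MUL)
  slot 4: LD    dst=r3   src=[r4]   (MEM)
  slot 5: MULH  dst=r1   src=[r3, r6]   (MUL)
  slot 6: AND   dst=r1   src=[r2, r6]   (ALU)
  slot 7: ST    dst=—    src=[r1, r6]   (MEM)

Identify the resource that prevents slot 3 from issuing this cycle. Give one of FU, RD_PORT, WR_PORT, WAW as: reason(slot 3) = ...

reason(slot 3) = FU

(0) want 1×MEM +2rd +0wr — yes → AL2|MU1|ME1|BR1|rd4|wr2
(1) want 1×MEM +1rd +1wr — yes → AL2|MU1|ME0|BR1|rd3|wr1
(2) want 1×MUL +2rd +1wr — yes → AL2|MU0|ME0|BR1|rd1|wr0
(3) want 1×MUL +2rd +1wr — FU → AL2|MU0|ME0|BR1|rd1|wr0
(4) want 1×MEM +1rd +1wr — FU → AL2|MU0|ME0|BR1|rd1|wr0
(5) want 1×MUL +2rd +1wr — FU → AL2|MU0|ME0|BR1|rd1|wr0
(6) want 1×ALU +2rd +1wr — RD_PORT → AL2|MU0|ME0|BR1|rd1|wr0
(7) want 1×MEM +2rd +0wr — FU → AL2|MU0|ME0|BR1|rd1|wr0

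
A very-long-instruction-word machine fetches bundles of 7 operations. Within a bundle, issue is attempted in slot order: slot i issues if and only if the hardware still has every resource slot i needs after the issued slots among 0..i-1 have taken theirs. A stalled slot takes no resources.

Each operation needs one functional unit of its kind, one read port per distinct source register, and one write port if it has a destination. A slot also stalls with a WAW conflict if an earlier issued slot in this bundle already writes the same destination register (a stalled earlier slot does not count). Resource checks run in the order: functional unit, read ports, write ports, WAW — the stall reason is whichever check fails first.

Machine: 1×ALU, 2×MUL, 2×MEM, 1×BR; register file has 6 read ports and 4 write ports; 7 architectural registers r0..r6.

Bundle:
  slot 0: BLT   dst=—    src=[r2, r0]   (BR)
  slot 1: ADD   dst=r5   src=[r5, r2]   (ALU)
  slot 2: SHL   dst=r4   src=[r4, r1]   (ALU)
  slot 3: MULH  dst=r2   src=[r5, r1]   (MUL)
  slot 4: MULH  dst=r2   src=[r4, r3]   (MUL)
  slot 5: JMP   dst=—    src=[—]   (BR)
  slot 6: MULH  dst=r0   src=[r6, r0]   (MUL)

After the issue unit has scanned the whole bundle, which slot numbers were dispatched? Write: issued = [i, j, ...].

[0] BR needs rd=2 wr=0: ok; after: ALU=1 MUL=2 MEM=2 BR=0, R=4, W=4
[1] ALU needs rd=2 wr=1: ok; after: ALU=0 MUL=2 MEM=2 BR=0, R=2, W=3
[2] ALU needs rd=2 wr=1: FU; after: ALU=0 MUL=2 MEM=2 BR=0, R=2, W=3
[3] MUL needs rd=2 wr=1: ok; after: ALU=0 MUL=1 MEM=2 BR=0, R=0, W=2
[4] MUL needs rd=2 wr=1: RD_PORT; after: ALU=0 MUL=1 MEM=2 BR=0, R=0, W=2
[5] BR needs rd=0 wr=0: FU; after: ALU=0 MUL=1 MEM=2 BR=0, R=0, W=2
[6] MUL needs rd=2 wr=1: RD_PORT; after: ALU=0 MUL=1 MEM=2 BR=0, R=0, W=2

issued = [0, 1, 3]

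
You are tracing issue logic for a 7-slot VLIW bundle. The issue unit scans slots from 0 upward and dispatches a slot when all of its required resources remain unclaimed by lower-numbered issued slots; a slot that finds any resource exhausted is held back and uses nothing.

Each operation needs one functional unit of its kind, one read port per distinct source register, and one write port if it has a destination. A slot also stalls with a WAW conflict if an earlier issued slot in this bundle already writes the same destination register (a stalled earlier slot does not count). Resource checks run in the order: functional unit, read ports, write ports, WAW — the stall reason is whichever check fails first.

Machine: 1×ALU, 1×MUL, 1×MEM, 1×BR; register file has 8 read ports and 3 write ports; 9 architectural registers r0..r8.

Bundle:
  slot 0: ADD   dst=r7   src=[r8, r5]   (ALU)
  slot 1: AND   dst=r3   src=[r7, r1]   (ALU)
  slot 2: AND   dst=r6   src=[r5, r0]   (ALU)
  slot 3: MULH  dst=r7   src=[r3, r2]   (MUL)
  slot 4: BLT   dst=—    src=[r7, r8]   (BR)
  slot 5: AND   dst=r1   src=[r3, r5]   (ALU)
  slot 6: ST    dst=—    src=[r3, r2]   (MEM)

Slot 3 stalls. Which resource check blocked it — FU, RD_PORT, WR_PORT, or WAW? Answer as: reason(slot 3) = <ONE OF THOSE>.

slot 0 (ALU): ISSUE — free A0,Mu1,Ld1,B1 rp6 wp2
slot 1 (ALU): stall FU — free A0,Mu1,Ld1,B1 rp6 wp2
slot 2 (ALU): stall FU — free A0,Mu1,Ld1,B1 rp6 wp2
slot 3 (MUL): stall WAW — free A0,Mu1,Ld1,B1 rp6 wp2
slot 4 (BR): ISSUE — free A0,Mu1,Ld1,B0 rp4 wp2
slot 5 (ALU): stall FU — free A0,Mu1,Ld1,B0 rp4 wp2
slot 6 (MEM): ISSUE — free A0,Mu1,Ld0,B0 rp2 wp2

reason(slot 3) = WAW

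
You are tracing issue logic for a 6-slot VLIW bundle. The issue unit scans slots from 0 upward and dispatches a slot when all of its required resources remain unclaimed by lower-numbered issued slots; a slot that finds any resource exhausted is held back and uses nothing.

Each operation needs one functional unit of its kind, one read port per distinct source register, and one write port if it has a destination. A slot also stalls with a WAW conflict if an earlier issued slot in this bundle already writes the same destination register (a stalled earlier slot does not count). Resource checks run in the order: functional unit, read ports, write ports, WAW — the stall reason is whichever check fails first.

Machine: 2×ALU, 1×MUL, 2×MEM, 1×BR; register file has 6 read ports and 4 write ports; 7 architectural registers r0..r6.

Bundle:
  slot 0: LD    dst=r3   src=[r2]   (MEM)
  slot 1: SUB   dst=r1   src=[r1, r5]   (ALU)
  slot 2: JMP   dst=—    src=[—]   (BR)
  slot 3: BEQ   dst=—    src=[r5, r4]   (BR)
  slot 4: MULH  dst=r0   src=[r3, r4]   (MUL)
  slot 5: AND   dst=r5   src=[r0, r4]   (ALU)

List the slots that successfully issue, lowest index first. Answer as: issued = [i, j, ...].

issued = [0, 1, 2, 4]

[0] MEM needs rd=1 wr=1: ok; after: ALU=2 MUL=1 MEM=1 BR=1, R=5, W=3
[1] ALU needs rd=2 wr=1: ok; after: ALU=1 MUL=1 MEM=1 BR=1, R=3, W=2
[2] BR needs rd=0 wr=0: ok; after: ALU=1 MUL=1 MEM=1 BR=0, R=3, W=2
[3] BR needs rd=2 wr=0: FU; after: ALU=1 MUL=1 MEM=1 BR=0, R=3, W=2
[4] MUL needs rd=2 wr=1: ok; after: ALU=1 MUL=0 MEM=1 BR=0, R=1, W=1
[5] ALU needs rd=2 wr=1: RD_PORT; after: ALU=1 MUL=0 MEM=1 BR=0, R=1, W=1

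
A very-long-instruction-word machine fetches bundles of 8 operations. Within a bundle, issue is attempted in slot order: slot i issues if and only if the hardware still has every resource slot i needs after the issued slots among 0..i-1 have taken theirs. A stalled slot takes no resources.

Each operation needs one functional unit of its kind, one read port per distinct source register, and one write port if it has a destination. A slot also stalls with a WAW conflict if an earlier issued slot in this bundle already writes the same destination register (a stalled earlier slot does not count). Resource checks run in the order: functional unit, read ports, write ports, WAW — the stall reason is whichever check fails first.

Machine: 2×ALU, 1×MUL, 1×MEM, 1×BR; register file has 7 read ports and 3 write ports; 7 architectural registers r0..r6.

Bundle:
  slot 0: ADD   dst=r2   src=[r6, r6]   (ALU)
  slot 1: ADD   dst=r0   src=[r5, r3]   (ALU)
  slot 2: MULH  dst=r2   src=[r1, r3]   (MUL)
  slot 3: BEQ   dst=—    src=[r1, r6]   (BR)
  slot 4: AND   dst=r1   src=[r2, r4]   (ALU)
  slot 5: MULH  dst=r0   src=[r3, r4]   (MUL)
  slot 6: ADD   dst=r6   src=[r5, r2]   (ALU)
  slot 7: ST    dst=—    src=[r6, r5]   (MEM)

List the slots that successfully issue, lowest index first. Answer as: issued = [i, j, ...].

(0) want 1×ALU +1rd +1wr — yes → AL1|MU1|ME1|BR1|rd6|wr2
(1) want 1×ALU +2rd +1wr — yes → AL0|MU1|ME1|BR1|rd4|wr1
(2) want 1×MUL +2rd +1wr — WAW → AL0|MU1|ME1|BR1|rd4|wr1
(3) want 1×BR +2rd +0wr — yes → AL0|MU1|ME1|BR0|rd2|wr1
(4) want 1×ALU +2rd +1wr — FU → AL0|MU1|ME1|BR0|rd2|wr1
(5) want 1×MUL +2rd +1wr — WAW → AL0|MU1|ME1|BR0|rd2|wr1
(6) want 1×ALU +2rd +1wr — FU → AL0|MU1|ME1|BR0|rd2|wr1
(7) want 1×MEM +2rd +0wr — yes → AL0|MU1|ME0|BR0|rd0|wr1

issued = [0, 1, 3, 7]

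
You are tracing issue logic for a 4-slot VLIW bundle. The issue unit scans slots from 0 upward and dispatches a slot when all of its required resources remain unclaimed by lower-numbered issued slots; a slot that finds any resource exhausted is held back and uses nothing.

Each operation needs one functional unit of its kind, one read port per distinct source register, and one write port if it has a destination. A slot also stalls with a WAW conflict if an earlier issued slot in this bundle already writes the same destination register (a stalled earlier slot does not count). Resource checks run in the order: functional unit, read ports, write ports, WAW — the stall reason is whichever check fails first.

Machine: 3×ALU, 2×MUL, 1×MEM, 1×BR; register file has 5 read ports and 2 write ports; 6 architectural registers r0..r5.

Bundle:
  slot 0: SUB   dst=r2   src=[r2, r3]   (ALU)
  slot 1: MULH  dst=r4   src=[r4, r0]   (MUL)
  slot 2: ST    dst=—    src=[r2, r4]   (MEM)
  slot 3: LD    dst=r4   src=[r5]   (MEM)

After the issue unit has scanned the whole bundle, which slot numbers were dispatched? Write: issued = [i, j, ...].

issued = [0, 1]

slot 0 (ALU): ISSUE — free A2,Mu2,Ld1,B1 rp3 wp1
slot 1 (MUL): ISSUE — free A2,Mu1,Ld1,B1 rp1 wp0
slot 2 (MEM): stall RD_PORT — free A2,Mu1,Ld1,B1 rp1 wp0
slot 3 (MEM): stall WR_PORT — free A2,Mu1,Ld1,B1 rp1 wp0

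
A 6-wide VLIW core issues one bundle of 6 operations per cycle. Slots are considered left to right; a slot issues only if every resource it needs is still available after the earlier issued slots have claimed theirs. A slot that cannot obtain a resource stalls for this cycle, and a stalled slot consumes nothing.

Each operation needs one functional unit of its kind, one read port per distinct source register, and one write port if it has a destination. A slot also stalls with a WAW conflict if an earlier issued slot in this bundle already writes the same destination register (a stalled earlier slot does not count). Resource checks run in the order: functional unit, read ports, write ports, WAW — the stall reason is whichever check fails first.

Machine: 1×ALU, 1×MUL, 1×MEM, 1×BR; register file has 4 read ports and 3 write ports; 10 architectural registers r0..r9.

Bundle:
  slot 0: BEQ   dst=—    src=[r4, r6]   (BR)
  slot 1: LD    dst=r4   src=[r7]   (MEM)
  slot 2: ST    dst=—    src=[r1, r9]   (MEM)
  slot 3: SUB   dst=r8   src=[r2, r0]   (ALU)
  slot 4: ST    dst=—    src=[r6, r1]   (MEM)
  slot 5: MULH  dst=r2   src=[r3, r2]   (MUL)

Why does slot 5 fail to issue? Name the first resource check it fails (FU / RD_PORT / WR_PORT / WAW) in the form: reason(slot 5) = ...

(0) want 1×BR +2rd +0wr — yes → AL1|MU1|ME1|BR0|rd2|wr3
(1) want 1×MEM +1rd +1wr — yes → AL1|MU1|ME0|BR0|rd1|wr2
(2) want 1×MEM +2rd +0wr — FU → AL1|MU1|ME0|BR0|rd1|wr2
(3) want 1×ALU +2rd +1wr — RD_PORT → AL1|MU1|ME0|BR0|rd1|wr2
(4) want 1×MEM +2rd +0wr — FU → AL1|MU1|ME0|BR0|rd1|wr2
(5) want 1×MUL +2rd +1wr — RD_PORT → AL1|MU1|ME0|BR0|rd1|wr2

reason(slot 5) = RD_PORT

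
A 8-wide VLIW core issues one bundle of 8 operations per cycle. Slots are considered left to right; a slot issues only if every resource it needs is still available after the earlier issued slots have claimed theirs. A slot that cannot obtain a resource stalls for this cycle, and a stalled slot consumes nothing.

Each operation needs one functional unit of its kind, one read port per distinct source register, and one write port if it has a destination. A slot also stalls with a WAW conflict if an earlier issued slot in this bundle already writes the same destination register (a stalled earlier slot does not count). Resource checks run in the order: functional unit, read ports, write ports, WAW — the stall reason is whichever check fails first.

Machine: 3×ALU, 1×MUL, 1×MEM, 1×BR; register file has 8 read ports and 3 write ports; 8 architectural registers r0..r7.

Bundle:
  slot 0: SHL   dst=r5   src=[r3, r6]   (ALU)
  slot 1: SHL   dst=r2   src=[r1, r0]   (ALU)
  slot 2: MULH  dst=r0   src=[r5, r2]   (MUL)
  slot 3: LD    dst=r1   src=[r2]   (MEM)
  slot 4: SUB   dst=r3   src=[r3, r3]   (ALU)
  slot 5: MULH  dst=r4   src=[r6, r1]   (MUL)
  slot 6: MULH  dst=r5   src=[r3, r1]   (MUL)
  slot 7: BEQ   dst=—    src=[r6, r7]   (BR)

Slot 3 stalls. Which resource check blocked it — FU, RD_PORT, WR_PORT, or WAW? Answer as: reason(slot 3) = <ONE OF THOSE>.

  0. ALU→r5 ⇒ go  {2A/1Mu/1Ld/1B | 6r 2w}
  1. ALU→r2 ⇒ go  {1A/1Mu/1Ld/1B | 4r 1w}
  2. MUL→r0 ⇒ go  {1A/0Mu/1Ld/1B | 2r 0w}
  3. MEM→r1 ⇒ no(WR_PORT)  {1A/0Mu/1Ld/1B | 2r 0w}
  4. ALU→r3 ⇒ no(WR_PORT)  {1A/0Mu/1Ld/1B | 2r 0w}
  5. MUL→r4 ⇒ no(FU)  {1A/0Mu/1Ld/1B | 2r 0w}
  6. MUL→r5 ⇒ no(FU)  {1A/0Mu/1Ld/1B | 2r 0w}
  7. BR ⇒ go  {1A/0Mu/1Ld/0B | 0r 0w}

reason(slot 3) = WR_PORT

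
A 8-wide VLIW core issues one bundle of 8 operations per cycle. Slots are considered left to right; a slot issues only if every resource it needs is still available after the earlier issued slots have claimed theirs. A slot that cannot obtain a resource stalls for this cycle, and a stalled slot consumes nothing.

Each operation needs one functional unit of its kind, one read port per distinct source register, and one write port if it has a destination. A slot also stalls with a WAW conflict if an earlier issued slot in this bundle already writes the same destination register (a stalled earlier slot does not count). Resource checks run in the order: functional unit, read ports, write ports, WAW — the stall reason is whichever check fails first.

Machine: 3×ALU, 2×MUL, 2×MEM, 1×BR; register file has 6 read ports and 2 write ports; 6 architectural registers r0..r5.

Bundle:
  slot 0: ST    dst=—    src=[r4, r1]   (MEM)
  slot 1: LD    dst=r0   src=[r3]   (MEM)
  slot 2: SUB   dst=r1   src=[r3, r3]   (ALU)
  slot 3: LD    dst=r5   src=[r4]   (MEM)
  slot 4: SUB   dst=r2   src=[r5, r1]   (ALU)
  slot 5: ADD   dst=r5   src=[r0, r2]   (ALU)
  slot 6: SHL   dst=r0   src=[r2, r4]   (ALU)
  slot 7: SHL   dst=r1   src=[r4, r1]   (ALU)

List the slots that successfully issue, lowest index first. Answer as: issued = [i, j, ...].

issued = [0, 1, 2]

#0 MEM src=r4,r1 dispatched  <A:3 Mu:2 Ld:1 B:1 rd:4 wr:2>
#1 MEM src=r3 dispatched  <A:3 Mu:2 Ld:0 B:1 rd:3 wr:1>
#2 ALU src=r3,r3 dispatched  <A:2 Mu:2 Ld:0 B:1 rd:2 wr:0>
#3 MEM src=r4 held:FU  <A:2 Mu:2 Ld:0 B:1 rd:2 wr:0>
#4 ALU src=r5,r1 held:WR_PORT  <A:2 Mu:2 Ld:0 B:1 rd:2 wr:0>
#5 ALU src=r0,r2 held:WR_PORT  <A:2 Mu:2 Ld:0 B:1 rd:2 wr:0>
#6 ALU src=r2,r4 held:WR_PORT  <A:2 Mu:2 Ld:0 B:1 rd:2 wr:0>
#7 ALU src=r4,r1 held:WR_PORT  <A:2 Mu:2 Ld:0 B:1 rd:2 wr:0>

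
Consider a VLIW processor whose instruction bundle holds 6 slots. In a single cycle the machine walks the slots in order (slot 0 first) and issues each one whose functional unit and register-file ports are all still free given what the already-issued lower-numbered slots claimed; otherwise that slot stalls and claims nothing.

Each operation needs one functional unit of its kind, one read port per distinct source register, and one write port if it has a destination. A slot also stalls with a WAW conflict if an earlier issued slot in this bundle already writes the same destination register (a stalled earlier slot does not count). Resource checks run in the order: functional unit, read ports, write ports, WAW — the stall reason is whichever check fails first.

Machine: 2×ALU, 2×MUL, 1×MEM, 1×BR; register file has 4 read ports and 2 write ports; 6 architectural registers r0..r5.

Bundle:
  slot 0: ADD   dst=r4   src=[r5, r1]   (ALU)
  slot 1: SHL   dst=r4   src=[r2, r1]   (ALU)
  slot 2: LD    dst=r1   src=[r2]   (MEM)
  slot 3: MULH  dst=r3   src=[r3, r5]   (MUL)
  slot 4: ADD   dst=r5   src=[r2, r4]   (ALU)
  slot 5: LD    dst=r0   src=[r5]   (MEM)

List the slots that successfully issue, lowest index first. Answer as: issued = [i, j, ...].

  0. ALU→r4 ⇒ go  {1A/2Mu/1Ld/1B | 2r 1w}
  1. ALU→r4 ⇒ no(WAW)  {1A/2Mu/1Ld/1B | 2r 1w}
  2. MEM→r1 ⇒ go  {1A/2Mu/0Ld/1B | 1r 0w}
  3. MUL→r3 ⇒ no(RD_PORT)  {1A/2Mu/0Ld/1B | 1r 0w}
  4. ALU→r5 ⇒ no(RD_PORT)  {1A/2Mu/0Ld/1B | 1r 0w}
  5. MEM→r0 ⇒ no(FU)  {1A/2Mu/0Ld/1B | 1r 0w}

issued = [0, 2]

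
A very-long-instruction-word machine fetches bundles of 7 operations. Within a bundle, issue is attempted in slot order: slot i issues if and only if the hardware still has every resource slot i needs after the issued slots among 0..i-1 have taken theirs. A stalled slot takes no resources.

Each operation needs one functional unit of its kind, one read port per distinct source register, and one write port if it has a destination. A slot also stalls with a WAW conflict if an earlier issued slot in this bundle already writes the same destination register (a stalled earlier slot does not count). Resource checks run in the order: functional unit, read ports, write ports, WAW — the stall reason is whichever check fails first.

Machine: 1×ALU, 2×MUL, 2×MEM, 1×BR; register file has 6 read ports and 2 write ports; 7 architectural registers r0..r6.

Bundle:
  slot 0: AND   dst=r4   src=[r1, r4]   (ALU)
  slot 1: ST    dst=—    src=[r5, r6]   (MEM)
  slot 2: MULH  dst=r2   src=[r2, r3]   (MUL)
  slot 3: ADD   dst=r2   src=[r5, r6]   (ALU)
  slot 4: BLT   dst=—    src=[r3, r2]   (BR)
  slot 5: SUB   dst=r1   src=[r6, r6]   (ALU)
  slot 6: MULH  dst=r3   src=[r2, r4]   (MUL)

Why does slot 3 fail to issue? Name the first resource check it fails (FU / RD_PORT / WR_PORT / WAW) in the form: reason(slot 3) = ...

(0) want 1×ALU +2rd +1wr — yes → AL0|MU2|ME2|BR1|rd4|wr1
(1) want 1×MEM +2rd +0wr — yes → AL0|MU2|ME1|BR1|rd2|wr1
(2) want 1×MUL +2rd +1wr — yes → AL0|MU1|ME1|BR1|rd0|wr0
(3) want 1×ALU +2rd +1wr — FU → AL0|MU1|ME1|BR1|rd0|wr0
(4) want 1×BR +2rd +0wr — RD_PORT → AL0|MU1|ME1|BR1|rd0|wr0
(5) want 1×ALU +1rd +1wr — FU → AL0|MU1|ME1|BR1|rd0|wr0
(6) want 1×MUL +2rd +1wr — RD_PORT → AL0|MU1|ME1|BR1|rd0|wr0

reason(slot 3) = FU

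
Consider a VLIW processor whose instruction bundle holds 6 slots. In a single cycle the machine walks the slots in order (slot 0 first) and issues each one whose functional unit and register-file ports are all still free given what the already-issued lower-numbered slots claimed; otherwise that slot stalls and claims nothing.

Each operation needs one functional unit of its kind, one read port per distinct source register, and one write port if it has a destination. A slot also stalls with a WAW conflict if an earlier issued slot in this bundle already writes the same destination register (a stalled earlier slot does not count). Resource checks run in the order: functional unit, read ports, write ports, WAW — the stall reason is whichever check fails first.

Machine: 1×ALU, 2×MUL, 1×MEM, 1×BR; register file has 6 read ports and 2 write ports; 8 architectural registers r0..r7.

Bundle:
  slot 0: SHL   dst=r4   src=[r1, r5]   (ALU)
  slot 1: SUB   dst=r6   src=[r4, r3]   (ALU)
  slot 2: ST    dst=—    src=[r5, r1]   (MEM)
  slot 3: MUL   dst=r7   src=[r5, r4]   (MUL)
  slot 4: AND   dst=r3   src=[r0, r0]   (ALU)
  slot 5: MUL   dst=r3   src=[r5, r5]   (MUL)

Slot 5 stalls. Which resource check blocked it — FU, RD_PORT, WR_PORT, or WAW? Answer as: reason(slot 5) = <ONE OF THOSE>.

  0. ALU→r4 ⇒ go  {0A/2Mu/1Ld/1B | 4r 1w}
  1. ALU→r6 ⇒ no(FU)  {0A/2Mu/1Ld/1B | 4r 1w}
  2. MEM ⇒ go  {0A/2Mu/0Ld/1B | 2r 1w}
  3. MUL→r7 ⇒ go  {0A/1Mu/0Ld/1B | 0r 0w}
  4. ALU→r3 ⇒ no(FU)  {0A/1Mu/0Ld/1B | 0r 0w}
  5. MUL→r3 ⇒ no(RD_PORT)  {0A/1Mu/0Ld/1B | 0r 0w}

reason(slot 5) = RD_PORT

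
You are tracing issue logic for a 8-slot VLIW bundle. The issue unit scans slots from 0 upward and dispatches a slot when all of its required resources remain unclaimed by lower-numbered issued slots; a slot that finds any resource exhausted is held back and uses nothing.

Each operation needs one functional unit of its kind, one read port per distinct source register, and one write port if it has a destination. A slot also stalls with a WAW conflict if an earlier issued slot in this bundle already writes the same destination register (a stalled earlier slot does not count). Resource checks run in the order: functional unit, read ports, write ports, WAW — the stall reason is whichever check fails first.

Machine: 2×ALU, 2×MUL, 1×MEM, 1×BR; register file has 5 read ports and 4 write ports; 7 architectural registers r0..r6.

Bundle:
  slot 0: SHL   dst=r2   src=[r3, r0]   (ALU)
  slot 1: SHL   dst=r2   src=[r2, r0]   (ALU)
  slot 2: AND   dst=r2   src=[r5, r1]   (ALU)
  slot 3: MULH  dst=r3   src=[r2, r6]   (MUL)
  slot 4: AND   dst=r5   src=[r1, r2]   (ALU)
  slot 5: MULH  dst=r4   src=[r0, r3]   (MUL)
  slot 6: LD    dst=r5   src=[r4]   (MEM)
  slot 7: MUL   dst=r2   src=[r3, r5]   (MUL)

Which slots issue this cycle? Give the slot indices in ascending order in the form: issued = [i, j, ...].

issued = [0, 3, 6]

  0. ALU→r2 ⇒ go  {1A/2Mu/1Ld/1B | 3r 3w}
  1. ALU→r2 ⇒ no(WAW)  {1A/2Mu/1Ld/1B | 3r 3w}
  2. ALU→r2 ⇒ no(WAW)  {1A/2Mu/1Ld/1B | 3r 3w}
  3. MUL→r3 ⇒ go  {1A/1Mu/1Ld/1B | 1r 2w}
  4. ALU→r5 ⇒ no(RD_PORT)  {1A/1Mu/1Ld/1B | 1r 2w}
  5. MUL→r4 ⇒ no(RD_PORT)  {1A/1Mu/1Ld/1B | 1r 2w}
  6. MEM→r5 ⇒ go  {1A/1Mu/0Ld/1B | 0r 1w}
  7. MUL→r2 ⇒ no(RD_PORT)  {1A/1Mu/0Ld/1B | 0r 1w}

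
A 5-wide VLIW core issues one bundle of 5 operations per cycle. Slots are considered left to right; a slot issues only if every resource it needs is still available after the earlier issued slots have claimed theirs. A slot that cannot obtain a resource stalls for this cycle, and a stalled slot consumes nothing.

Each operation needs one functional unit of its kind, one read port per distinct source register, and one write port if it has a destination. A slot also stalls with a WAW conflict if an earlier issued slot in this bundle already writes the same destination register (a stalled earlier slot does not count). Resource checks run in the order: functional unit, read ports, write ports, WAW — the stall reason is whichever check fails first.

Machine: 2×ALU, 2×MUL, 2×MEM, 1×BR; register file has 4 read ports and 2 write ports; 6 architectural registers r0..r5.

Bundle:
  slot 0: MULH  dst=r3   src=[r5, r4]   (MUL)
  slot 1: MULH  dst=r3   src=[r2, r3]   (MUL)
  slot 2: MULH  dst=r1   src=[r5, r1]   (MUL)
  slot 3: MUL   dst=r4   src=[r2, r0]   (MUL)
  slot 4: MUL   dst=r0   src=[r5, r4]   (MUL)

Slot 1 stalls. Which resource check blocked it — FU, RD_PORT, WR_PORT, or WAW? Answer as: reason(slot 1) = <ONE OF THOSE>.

#0 MUL src=r5,r4 dispatched  <A:2 Mu:1 Ld:2 B:1 rd:2 wr:1>
#1 MUL src=r2,r3 held:WAW  <A:2 Mu:1 Ld:2 B:1 rd:2 wr:1>
#2 MUL src=r5,r1 dispatched  <A:2 Mu:0 Ld:2 B:1 rd:0 wr:0>
#3 MUL src=r2,r0 held:FU  <A:2 Mu:0 Ld:2 B:1 rd:0 wr:0>
#4 MUL src=r5,r4 held:FU  <A:2 Mu:0 Ld:2 B:1 rd:0 wr:0>

reason(slot 1) = WAW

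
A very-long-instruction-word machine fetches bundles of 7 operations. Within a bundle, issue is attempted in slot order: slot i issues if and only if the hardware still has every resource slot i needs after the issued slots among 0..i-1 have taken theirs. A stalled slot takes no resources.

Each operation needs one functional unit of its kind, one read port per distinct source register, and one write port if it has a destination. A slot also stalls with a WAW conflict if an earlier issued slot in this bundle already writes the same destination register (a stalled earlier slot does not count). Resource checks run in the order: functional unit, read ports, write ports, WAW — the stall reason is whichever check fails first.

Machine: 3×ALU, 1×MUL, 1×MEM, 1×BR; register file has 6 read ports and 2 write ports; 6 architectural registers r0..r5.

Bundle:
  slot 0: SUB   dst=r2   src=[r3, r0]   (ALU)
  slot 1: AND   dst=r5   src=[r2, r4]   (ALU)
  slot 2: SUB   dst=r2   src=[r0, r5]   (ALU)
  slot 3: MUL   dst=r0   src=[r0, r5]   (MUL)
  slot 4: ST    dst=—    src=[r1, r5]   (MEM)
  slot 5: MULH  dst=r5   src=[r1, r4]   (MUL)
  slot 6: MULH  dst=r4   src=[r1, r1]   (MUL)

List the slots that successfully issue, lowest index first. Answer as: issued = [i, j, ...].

(0) want 1×ALU +2rd +1wr — yes → AL2|MU1|ME1|BR1|rd4|wr1
(1) want 1×ALU +2rd +1wr — yes → AL1|MU1|ME1|BR1|rd2|wr0
(2) want 1×ALU +2rd +1wr — WR_PORT → AL1|MU1|ME1|BR1|rd2|wr0
(3) want 1×MUL +2rd +1wr — WR_PORT → AL1|MU1|ME1|BR1|rd2|wr0
(4) want 1×MEM +2rd +0wr — yes → AL1|MU1|ME0|BR1|rd0|wr0
(5) want 1×MUL +2rd +1wr — RD_PORT → AL1|MU1|ME0|BR1|rd0|wr0
(6) want 1×MUL +1rd +1wr — RD_PORT → AL1|MU1|ME0|BR1|rd0|wr0

issued = [0, 1, 4]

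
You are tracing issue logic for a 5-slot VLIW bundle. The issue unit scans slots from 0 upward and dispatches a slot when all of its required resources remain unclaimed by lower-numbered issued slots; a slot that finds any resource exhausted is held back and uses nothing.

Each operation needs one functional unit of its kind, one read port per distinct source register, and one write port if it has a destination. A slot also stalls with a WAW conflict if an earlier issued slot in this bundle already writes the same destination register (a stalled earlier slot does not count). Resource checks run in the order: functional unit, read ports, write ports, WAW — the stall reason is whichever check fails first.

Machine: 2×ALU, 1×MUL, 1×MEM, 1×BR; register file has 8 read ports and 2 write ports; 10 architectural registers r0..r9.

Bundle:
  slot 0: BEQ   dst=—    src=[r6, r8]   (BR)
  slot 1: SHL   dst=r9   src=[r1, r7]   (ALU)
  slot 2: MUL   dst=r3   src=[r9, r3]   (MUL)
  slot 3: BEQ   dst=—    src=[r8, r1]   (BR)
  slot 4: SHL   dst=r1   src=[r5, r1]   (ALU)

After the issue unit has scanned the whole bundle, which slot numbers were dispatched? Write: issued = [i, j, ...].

issued = [0, 1, 2]

[0] BR needs rd=2 wr=0: ok; after: ALU=2 MUL=1 MEM=1 BR=0, R=6, W=2
[1] ALU needs rd=2 wr=1: ok; after: ALU=1 MUL=1 MEM=1 BR=0, R=4, W=1
[2] MUL needs rd=2 wr=1: ok; after: ALU=1 MUL=0 MEM=1 BR=0, R=2, W=0
[3] BR needs rd=2 wr=0: FU; after: ALU=1 MUL=0 MEM=1 BR=0, R=2, W=0
[4] ALU needs rd=2 wr=1: WR_PORT; after: ALU=1 MUL=0 MEM=1 BR=0, R=2, W=0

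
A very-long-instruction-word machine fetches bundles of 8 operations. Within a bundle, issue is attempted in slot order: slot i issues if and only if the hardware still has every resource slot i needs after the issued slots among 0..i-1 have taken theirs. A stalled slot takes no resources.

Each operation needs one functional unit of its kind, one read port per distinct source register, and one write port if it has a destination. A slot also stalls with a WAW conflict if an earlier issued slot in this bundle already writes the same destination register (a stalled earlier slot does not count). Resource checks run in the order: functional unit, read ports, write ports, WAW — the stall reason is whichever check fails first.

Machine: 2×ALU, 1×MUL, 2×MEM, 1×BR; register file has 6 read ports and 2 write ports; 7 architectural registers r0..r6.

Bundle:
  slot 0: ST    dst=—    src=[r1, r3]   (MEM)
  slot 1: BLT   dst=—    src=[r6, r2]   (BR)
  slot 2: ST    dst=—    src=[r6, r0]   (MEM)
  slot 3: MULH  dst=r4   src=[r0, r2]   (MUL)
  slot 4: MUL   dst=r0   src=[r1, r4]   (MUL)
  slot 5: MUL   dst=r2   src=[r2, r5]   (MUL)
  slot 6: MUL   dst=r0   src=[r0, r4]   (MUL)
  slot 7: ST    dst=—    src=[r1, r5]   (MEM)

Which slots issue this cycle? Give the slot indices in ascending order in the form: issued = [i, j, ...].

issued = [0, 1, 2]

(0) want 1×MEM +2rd +0wr — yes → AL2|MU1|ME1|BR1|rd4|wr2
(1) want 1×BR +2rd +0wr — yes → AL2|MU1|ME1|BR0|rd2|wr2
(2) want 1×MEM +2rd +0wr — yes → AL2|MU1|ME0|BR0|rd0|wr2
(3) want 1×MUL +2rd +1wr — RD_PORT → AL2|MU1|ME0|BR0|rd0|wr2
(4) want 1×MUL +2rd +1wr — RD_PORT → AL2|MU1|ME0|BR0|rd0|wr2
(5) want 1×MUL +2rd +1wr — RD_PORT → AL2|MU1|ME0|BR0|rd0|wr2
(6) want 1×MUL +2rd +1wr — RD_PORT → AL2|MU1|ME0|BR0|rd0|wr2
(7) want 1×MEM +2rd +0wr — FU → AL2|MU1|ME0|BR0|rd0|wr2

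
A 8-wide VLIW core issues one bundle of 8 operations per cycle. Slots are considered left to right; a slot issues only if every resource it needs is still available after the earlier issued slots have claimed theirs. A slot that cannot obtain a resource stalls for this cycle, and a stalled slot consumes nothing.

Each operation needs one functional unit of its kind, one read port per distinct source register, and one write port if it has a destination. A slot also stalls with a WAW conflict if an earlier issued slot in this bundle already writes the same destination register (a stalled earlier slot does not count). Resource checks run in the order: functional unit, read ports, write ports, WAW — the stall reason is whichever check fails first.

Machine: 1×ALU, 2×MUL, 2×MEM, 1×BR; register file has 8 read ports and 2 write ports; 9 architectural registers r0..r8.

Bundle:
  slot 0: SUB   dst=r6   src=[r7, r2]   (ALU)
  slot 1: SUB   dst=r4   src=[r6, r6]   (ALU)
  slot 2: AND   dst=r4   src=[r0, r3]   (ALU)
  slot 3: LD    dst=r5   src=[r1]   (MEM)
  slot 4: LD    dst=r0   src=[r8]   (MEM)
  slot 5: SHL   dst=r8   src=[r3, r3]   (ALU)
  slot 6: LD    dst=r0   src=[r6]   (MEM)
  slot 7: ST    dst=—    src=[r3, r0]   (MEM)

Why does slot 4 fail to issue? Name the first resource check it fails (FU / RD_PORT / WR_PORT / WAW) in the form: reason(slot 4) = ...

[0] ALU needs rd=2 wr=1: ok; after: ALU=0 MUL=2 MEM=2 BR=1, R=6, W=1
[1] ALU needs rd=1 wr=1: FU; after: ALU=0 MUL=2 MEM=2 BR=1, R=6, W=1
[2] ALU needs rd=2 wr=1: FU; after: ALU=0 MUL=2 MEM=2 BR=1, R=6, W=1
[3] MEM needs rd=1 wr=1: ok; after: ALU=0 MUL=2 MEM=1 BR=1, R=5, W=0
[4] MEM needs rd=1 wr=1: WR_PORT; after: ALU=0 MUL=2 MEM=1 BR=1, R=5, W=0
[5] ALU needs rd=1 wr=1: FU; after: ALU=0 MUL=2 MEM=1 BR=1, R=5, W=0
[6] MEM needs rd=1 wr=1: WR_PORT; after: ALU=0 MUL=2 MEM=1 BR=1, R=5, W=0
[7] MEM needs rd=2 wr=0: ok; after: ALU=0 MUL=2 MEM=0 BR=1, R=3, W=0

reason(slot 4) = WR_PORT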